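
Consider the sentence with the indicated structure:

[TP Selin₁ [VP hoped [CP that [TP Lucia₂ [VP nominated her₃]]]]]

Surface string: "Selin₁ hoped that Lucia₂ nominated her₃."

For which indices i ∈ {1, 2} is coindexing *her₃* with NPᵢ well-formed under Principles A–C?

{1}

*her* is a pronoun, so Principle B applies: it must be free in its binding domain.
Binding domain of *her₃*: the embedded TP, whose subject is Lucia₂.
*Selin₁* c-commands the pronoun but from outside its binding domain, and is not c-commanded by it → coindexation permitted.
*Lucia₂* c-commands the pronoun within its binding domain → coindexation would violate Principle B.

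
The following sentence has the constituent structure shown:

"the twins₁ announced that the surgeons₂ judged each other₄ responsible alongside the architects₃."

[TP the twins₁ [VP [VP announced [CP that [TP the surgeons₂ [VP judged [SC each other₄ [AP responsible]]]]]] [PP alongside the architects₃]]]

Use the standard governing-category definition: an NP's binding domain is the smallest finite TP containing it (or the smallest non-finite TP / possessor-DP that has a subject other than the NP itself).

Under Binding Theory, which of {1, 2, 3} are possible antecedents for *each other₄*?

{2}

*each other* is an anaphor, so Principle A applies: it must be bound in its binding domain.
Binding domain of *each other₄*: the embedded TP, whose subject is the surgeons₂.
*the twins₁* c-commands the anaphor but is outside its binding domain → cannot satisfy Principle A.
*the surgeons₂* c-commands the anaphor within its binding domain → licit binder.
*the architects₃* does not c-command the anaphor → cannot bind it.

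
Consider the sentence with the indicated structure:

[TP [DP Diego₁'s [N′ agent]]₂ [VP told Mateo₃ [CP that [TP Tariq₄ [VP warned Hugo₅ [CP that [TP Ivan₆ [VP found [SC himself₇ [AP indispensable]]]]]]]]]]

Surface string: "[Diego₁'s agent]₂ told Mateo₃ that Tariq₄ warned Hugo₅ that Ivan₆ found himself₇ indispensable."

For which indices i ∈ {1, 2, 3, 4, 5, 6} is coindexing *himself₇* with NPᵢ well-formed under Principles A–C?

{6}

*himself* is an anaphor, so Principle A applies: it must be bound in its binding domain.
Binding domain of *himself₇*: the embedded TP, whose subject is Ivan₆.
*Diego₁* does not c-command the anaphor → cannot bind it.
*[Diego₁'s agent]₂* c-commands the anaphor but is outside its binding domain → cannot satisfy Principle A.
*Mateo₃* c-commands the anaphor but is outside its binding domain → cannot satisfy Principle A.
*Tariq₄* c-commands the anaphor but is outside its binding domain → cannot satisfy Principle A.
*Hugo₅* c-commands the anaphor but is outside its binding domain → cannot satisfy Principle A.
*Ivan₆* c-commands the anaphor within its binding domain → licit binder.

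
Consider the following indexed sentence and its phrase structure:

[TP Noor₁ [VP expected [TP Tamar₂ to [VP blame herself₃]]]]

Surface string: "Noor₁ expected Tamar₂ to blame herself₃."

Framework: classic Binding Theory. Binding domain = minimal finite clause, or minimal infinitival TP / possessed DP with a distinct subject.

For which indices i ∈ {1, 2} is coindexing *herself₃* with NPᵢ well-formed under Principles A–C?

{2}

*herself* is an anaphor, so Principle A applies: it must be bound in its binding domain.
Binding domain of *herself₃*: the embedded TP, whose subject is Tamar₂.
*Noor₁* c-commands the anaphor but is outside its binding domain → cannot satisfy Principle A.
*Tamar₂* c-commands the anaphor within its binding domain → licit binder.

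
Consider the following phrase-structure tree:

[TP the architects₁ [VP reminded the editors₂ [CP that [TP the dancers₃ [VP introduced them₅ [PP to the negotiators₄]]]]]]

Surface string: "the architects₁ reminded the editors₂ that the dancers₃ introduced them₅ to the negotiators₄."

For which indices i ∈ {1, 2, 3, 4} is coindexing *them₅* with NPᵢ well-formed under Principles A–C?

*them* is a pronoun, so Principle B applies: it must be free in its binding domain.
Binding domain of *them₅*: the embedded TP, whose subject is the dancers₃.
*the architects₁* c-commands the pronoun but from outside its binding domain, and is not c-commanded by it → coindexation permitted.
*the editors₂* c-commands the pronoun but from outside its binding domain, and is not c-commanded by it → coindexation permitted.
*the dancers₃* c-commands the pronoun within its binding domain → coindexation would violate Principle B.
*the negotiators₄*: the pronoun c-commands this R-expression → coindexation would violate Principle C on *the negotiators₄*.

{1, 2}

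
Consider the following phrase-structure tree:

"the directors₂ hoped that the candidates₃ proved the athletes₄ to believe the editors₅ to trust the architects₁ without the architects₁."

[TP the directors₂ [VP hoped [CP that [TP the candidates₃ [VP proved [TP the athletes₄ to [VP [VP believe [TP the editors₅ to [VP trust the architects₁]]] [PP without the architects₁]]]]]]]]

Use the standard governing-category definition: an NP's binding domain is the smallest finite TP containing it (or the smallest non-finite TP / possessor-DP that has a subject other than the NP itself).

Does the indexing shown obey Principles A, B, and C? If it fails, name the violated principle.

The two coindexed NPs are *the architects₁* and *the architects₁*.
*the architects₁* is an R-expression; no coindexed NP c-commands it, so Principle C holds.
*the architects₁* is an R-expression; *the architects₁* does not c-command it, and no other NP shares its index, so Principle C is satisfied.
All principles are respected.

grammatical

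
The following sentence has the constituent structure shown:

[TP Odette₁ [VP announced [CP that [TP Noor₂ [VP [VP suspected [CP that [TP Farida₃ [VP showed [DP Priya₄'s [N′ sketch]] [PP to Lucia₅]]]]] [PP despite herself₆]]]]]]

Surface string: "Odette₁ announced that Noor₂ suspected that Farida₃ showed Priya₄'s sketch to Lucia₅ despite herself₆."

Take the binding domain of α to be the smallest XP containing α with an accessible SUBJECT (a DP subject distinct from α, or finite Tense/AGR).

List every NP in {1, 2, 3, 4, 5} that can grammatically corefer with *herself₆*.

*herself* is an anaphor, so Principle A applies: it must be bound in its binding domain.
Binding domain of *herself₆*: the embedded TP, whose subject is Noor₂.
*Odette₁* c-commands the anaphor but is outside its binding domain → cannot satisfy Principle A.
*Noor₂* c-commands the anaphor within its binding domain → licit binder.
*Farida₃* does not c-command the anaphor → cannot bind it.
*Priya₄* does not c-command the anaphor → cannot bind it.
*Lucia₅* does not c-command the anaphor → cannot bind it.

{2}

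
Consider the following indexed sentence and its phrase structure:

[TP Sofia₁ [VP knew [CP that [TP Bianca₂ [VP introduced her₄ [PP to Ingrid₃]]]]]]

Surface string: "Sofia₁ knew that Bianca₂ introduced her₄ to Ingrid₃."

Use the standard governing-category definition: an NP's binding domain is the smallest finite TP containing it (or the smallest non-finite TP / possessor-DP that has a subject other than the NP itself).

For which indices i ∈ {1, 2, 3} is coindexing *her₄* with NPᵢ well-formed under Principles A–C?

*her* is a pronoun, so Principle B applies: it must be free in its binding domain.
Binding domain of *her₄*: the embedded TP, whose subject is Bianca₂.
*Sofia₁* c-commands the pronoun but from outside its binding domain, and is not c-commanded by it → coindexation permitted.
*Bianca₂* c-commands the pronoun within its binding domain → coindexation would violate Principle B.
*Ingrid₃*: the pronoun c-commands this R-expression → coindexation would violate Principle C on *Ingrid₃*.

{1}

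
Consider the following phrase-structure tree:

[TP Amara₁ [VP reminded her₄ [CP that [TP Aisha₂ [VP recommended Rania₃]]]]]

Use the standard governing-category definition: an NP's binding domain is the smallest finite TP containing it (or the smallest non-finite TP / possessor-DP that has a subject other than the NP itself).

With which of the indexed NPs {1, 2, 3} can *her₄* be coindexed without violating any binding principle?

none

*her* is a pronoun, so Principle B applies: it must be free in its binding domain.
Binding domain of *her₄*: the matrix TP, whose subject is Amara₁.
*Amara₁* c-commands the pronoun within its binding domain → coindexation would violate Principle B.
*Aisha₂*: the pronoun c-commands this R-expression → coindexation would violate Principle C on *Aisha₂*.
*Rania₃*: the pronoun c-commands this R-expression → coindexation would violate Principle C on *Rania₃*.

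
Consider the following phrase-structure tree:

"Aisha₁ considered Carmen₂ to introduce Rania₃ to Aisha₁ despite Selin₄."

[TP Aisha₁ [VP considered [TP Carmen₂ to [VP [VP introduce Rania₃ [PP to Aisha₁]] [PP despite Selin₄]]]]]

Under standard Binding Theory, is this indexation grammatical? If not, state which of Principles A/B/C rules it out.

The two coindexed NPs are *Aisha₁* (the lower occurrence) and *Aisha₁* (the higher occurrence).
*Aisha₁* (the lower occurrence) is an R-expression. Principle C requires it to be free everywhere.
*Aisha₁* (the higher occurrence) c-commands it and carries the same index.
The R-expression is bound → Principle C violation.

Principle C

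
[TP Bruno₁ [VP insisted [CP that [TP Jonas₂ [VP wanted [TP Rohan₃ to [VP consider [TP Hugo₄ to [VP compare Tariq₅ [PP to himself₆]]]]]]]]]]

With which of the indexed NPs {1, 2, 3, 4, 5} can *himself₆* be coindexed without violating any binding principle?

{4, 5}

*himself* is an anaphor, so Principle A applies: it must be bound in its binding domain.
Binding domain of *himself₆*: the embedded TP, whose subject is Hugo₄.
*Bruno₁* c-commands the anaphor but is outside its binding domain → cannot satisfy Principle A.
*Jonas₂* c-commands the anaphor but is outside its binding domain → cannot satisfy Principle A.
*Rohan₃* c-commands the anaphor but is outside its binding domain → cannot satisfy Principle A.
*Hugo₄* c-commands the anaphor within its binding domain → licit binder.
*Tariq₅* c-commands the anaphor within its binding domain → licit binder.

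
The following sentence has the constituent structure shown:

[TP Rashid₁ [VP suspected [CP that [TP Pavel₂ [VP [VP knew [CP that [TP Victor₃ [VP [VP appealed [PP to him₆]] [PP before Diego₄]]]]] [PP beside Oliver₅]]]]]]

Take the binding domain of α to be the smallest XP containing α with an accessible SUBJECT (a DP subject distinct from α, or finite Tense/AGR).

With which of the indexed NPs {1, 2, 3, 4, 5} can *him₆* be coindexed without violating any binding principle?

{1, 2, 4, 5}

*him* is a pronoun, so Principle B applies: it must be free in its binding domain.
Binding domain of *him₆*: the embedded TP, whose subject is Victor₃.
*Rashid₁* c-commands the pronoun but from outside its binding domain, and is not c-commanded by it → coindexation permitted.
*Pavel₂* c-commands the pronoun but from outside its binding domain, and is not c-commanded by it → coindexation permitted.
*Victor₃* c-commands the pronoun within its binding domain → coindexation would violate Principle B.
*Diego₄* and the pronoun do not c-command one another → neither Principle B nor Principle C is at stake; coindexation permitted.
*Oliver₅* and the pronoun do not c-command one another → neither Principle B nor Principle C is at stake; coindexation permitted.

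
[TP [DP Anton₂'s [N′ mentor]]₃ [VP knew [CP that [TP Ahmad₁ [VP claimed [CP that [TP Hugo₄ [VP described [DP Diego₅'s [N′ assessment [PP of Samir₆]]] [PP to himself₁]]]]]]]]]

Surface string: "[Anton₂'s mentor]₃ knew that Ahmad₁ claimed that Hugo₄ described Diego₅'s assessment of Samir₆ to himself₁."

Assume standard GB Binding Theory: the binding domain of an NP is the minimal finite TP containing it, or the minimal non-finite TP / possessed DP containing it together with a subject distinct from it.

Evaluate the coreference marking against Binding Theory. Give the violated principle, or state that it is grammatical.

The two coindexed NPs are *Ahmad₁* and *himself₁*.
*himself₁* is an anaphor. Principle A requires it to be bound within its binding domain — the embedded TP, whose subject is Hugo₄.
Within that domain it is c-commanded by *Hugo₄*, which does not share its index.
*Ahmad₁* does c-command the anaphor, but from outside its binding domain.
The anaphor is unbound in its domain → Principle A violation.

Principle A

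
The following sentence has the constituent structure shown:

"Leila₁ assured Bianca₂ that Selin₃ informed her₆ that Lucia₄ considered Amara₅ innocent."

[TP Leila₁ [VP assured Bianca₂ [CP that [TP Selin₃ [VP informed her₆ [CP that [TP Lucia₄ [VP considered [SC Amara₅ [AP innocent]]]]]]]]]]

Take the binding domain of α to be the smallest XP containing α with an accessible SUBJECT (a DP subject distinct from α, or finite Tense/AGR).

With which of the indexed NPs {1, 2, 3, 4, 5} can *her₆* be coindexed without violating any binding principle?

*her* is a pronoun, so Principle B applies: it must be free in its binding domain.
Binding domain of *her₆*: the embedded TP, whose subject is Selin₃.
*Leila₁* c-commands the pronoun but from outside its binding domain, and is not c-commanded by it → coindexation permitted.
*Bianca₂* c-commands the pronoun but from outside its binding domain, and is not c-commanded by it → coindexation permitted.
*Selin₃* c-commands the pronoun within its binding domain → coindexation would violate Principle B.
*Lucia₄*: the pronoun c-commands this R-expression → coindexation would violate Principle C on *Lucia₄*.
*Amara₅*: the pronoun c-commands this R-expression → coindexation would violate Principle C on *Amara₅*.

{1, 2}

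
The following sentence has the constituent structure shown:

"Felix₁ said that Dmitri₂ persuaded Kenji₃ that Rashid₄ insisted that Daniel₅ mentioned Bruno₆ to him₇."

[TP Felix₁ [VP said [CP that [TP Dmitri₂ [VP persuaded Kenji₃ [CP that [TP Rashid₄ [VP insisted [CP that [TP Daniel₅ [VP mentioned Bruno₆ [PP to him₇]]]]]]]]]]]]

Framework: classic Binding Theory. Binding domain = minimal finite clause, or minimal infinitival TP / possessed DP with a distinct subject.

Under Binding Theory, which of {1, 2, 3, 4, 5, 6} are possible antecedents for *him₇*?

*him* is a pronoun, so Principle B applies: it must be free in its binding domain.
Binding domain of *him₇*: the embedded TP, whose subject is Daniel₅.
*Felix₁* c-commands the pronoun but from outside its binding domain, and is not c-commanded by it → coindexation permitted.
*Dmitri₂* c-commands the pronoun but from outside its binding domain, and is not c-commanded by it → coindexation permitted.
*Kenji₃* c-commands the pronoun but from outside its binding domain, and is not c-commanded by it → coindexation permitted.
*Rashid₄* c-commands the pronoun but from outside its binding domain, and is not c-commanded by it → coindexation permitted.
*Daniel₅* c-commands the pronoun within its binding domain → coindexation would violate Principle B.
*Bruno₆* c-commands the pronoun within its binding domain → coindexation would violate Principle B.

{1, 2, 3, 4}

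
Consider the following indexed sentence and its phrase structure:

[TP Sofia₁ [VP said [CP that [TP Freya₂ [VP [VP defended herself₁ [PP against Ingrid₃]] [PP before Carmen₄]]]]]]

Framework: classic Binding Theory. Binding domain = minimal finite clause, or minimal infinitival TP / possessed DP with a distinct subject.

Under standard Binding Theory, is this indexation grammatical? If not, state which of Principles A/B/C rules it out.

The two coindexed NPs are *Sofia₁* and *herself₁*.
*herself₁* is an anaphor. Principle A requires it to be bound within its binding domain — the embedded TP, whose subject is Freya₂.
Within that domain it is c-commanded by *Freya₂*, which does not share its index.
*Sofia₁* does c-command the anaphor, but from outside its binding domain.
The anaphor is unbound in its domain → Principle A violation.

Principle A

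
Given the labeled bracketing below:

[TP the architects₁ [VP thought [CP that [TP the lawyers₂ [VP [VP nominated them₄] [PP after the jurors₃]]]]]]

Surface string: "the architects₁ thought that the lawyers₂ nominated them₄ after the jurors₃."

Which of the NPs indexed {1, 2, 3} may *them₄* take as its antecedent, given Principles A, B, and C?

{1, 3}

*them* is a pronoun, so Principle B applies: it must be free in its binding domain.
Binding domain of *them₄*: the embedded TP, whose subject is the lawyers₂.
*the architects₁* c-commands the pronoun but from outside its binding domain, and is not c-commanded by it → coindexation permitted.
*the lawyers₂* c-commands the pronoun within its binding domain → coindexation would violate Principle B.
*the jurors₃* and the pronoun do not c-command one another → neither Principle B nor Principle C is at stake; coindexation permitted.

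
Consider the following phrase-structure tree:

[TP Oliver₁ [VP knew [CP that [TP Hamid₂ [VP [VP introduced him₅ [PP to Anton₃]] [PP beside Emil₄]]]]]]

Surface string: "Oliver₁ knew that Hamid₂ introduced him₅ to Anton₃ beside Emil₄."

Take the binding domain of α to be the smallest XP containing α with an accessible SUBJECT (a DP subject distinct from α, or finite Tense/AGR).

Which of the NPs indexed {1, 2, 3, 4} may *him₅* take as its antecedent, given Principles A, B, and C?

*him* is a pronoun, so Principle B applies: it must be free in its binding domain.
Binding domain of *him₅*: the embedded TP, whose subject is Hamid₂.
*Oliver₁* c-commands the pronoun but from outside its binding domain, and is not c-commanded by it → coindexation permitted.
*Hamid₂* c-commands the pronoun within its binding domain → coindexation would violate Principle B.
*Anton₃*: the pronoun c-commands this R-expression → coindexation would violate Principle C on *Anton₃*.
*Emil₄* and the pronoun do not c-command one another → neither Principle B nor Principle C is at stake; coindexation permitted.

{1, 4}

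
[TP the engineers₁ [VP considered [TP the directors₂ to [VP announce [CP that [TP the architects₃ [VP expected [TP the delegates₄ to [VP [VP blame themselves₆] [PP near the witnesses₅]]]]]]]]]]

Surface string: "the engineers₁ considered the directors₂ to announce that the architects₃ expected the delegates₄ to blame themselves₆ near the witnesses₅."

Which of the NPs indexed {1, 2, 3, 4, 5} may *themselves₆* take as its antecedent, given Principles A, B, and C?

*themselves* is an anaphor, so Principle A applies: it must be bound in its binding domain.
Binding domain of *themselves₆*: the embedded TP, whose subject is the delegates₄.
*the engineers₁* c-commands the anaphor but is outside its binding domain → cannot satisfy Principle A.
*the directors₂* c-commands the anaphor but is outside its binding domain → cannot satisfy Principle A.
*the architects₃* c-commands the anaphor but is outside its binding domain → cannot satisfy Principle A.
*the delegates₄* c-commands the anaphor within its binding domain → licit binder.
*the witnesses₅* does not c-command the anaphor → cannot bind it.

{4}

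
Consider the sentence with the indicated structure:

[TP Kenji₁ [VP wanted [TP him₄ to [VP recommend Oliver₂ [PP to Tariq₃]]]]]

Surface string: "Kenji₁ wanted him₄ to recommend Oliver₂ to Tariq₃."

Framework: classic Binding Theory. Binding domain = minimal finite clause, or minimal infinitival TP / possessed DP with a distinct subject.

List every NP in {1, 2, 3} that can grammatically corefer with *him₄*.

none

*him* is a pronoun, so Principle B applies: it must be free in its binding domain.
Binding domain of *him₄*: the matrix TP, whose subject is Kenji₁.
*Kenji₁* c-commands the pronoun within its binding domain → coindexation would violate Principle B.
*Oliver₂*: the pronoun c-commands this R-expression → coindexation would violate Principle C on *Oliver₂*.
*Tariq₃*: the pronoun c-commands this R-expression → coindexation would violate Principle C on *Tariq₃*.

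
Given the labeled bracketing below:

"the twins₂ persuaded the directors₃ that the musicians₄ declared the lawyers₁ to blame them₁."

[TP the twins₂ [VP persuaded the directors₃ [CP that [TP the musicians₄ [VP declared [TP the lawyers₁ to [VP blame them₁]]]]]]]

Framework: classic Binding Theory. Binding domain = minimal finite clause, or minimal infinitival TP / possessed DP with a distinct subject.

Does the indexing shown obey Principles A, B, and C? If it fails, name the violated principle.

The two coindexed NPs are *the lawyers₁* and *them₁*.
*them₁* is a pronoun. Its binding domain is the embedded TP, whose subject is the lawyers₁.
*the lawyers₁* c-commands it within that domain and carries the same index.
The pronoun is locally bound → Principle B violation.

Principle B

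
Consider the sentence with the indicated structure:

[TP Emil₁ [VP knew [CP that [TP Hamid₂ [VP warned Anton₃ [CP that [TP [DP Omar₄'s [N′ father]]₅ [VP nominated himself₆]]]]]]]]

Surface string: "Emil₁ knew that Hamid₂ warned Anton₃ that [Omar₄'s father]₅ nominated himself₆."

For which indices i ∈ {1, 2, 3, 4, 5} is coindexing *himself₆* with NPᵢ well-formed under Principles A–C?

*himself* is an anaphor, so Principle A applies: it must be bound in its binding domain.
Binding domain of *himself₆*: the embedded TP, whose subject is [Omar₄'s father]₅.
*Emil₁* c-commands the anaphor but is outside its binding domain → cannot satisfy Principle A.
*Hamid₂* c-commands the anaphor but is outside its binding domain → cannot satisfy Principle A.
*Anton₃* c-commands the anaphor but is outside its binding domain → cannot satisfy Principle A.
*Omar₄* does not c-command the anaphor → cannot bind it.
*[Omar₄'s father]₅* c-commands the anaphor within its binding domain → licit binder.

{5}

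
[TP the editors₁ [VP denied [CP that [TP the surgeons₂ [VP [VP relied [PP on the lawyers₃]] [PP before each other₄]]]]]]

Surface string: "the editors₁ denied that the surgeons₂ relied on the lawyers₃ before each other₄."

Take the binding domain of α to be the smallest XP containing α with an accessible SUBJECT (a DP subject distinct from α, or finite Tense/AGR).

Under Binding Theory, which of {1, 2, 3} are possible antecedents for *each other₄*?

*each other* is an anaphor, so Principle A applies: it must be bound in its binding domain.
Binding domain of *each other₄*: the embedded TP, whose subject is the surgeons₂.
*the editors₁* c-commands the anaphor but is outside its binding domain → cannot satisfy Principle A.
*the surgeons₂* c-commands the anaphor within its binding domain → licit binder.
*the lawyers₃* does not c-command the anaphor → cannot bind it.

{2}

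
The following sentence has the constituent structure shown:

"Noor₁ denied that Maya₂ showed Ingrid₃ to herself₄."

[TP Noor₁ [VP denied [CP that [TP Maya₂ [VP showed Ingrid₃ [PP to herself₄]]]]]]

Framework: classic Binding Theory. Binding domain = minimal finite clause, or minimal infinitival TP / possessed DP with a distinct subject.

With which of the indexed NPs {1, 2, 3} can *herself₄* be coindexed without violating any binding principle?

{2, 3}

*herself* is an anaphor, so Principle A applies: it must be bound in its binding domain.
Binding domain of *herself₄*: the embedded TP, whose subject is Maya₂.
*Noor₁* c-commands the anaphor but is outside its binding domain → cannot satisfy Principle A.
*Maya₂* c-commands the anaphor within its binding domain → licit binder.
*Ingrid₃* c-commands the anaphor within its binding domain → licit binder.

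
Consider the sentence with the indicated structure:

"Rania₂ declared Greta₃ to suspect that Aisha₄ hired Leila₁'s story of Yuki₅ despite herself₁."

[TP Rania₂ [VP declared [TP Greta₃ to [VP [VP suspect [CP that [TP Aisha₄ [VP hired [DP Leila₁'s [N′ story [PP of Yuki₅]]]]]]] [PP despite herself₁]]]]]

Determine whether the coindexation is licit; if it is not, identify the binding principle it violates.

Principle A

The two coindexed NPs are *Leila₁* and *herself₁*.
*herself₁* is an anaphor. Principle A requires it to be bound within its binding domain — the embedded TP, whose subject is Greta₃.
Within that domain it is c-commanded by *Greta₃*, which does not share its index.
*Leila₁* does not c-command the anaphor at all.
The anaphor is unbound in its domain → Principle A violation.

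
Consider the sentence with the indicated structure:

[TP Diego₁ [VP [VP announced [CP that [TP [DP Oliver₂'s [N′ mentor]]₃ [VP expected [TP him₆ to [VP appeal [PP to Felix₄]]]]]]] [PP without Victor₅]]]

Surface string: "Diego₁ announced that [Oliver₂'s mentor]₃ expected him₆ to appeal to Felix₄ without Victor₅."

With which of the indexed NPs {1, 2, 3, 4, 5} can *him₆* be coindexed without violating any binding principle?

{1, 2, 5}

*him* is a pronoun, so Principle B applies: it must be free in its binding domain.
Binding domain of *him₆*: the embedded TP, whose subject is [Oliver₂'s mentor]₃.
*Diego₁* c-commands the pronoun but from outside its binding domain, and is not c-commanded by it → coindexation permitted.
*Oliver₂* and the pronoun do not c-command one another → neither Principle B nor Principle C is at stake; coindexation permitted.
*[Oliver₂'s mentor]₃* c-commands the pronoun within its binding domain → coindexation would violate Principle B.
*Felix₄*: the pronoun c-commands this R-expression → coindexation would violate Principle C on *Felix₄*.
*Victor₅* and the pronoun do not c-command one another → neither Principle B nor Principle C is at stake; coindexation permitted.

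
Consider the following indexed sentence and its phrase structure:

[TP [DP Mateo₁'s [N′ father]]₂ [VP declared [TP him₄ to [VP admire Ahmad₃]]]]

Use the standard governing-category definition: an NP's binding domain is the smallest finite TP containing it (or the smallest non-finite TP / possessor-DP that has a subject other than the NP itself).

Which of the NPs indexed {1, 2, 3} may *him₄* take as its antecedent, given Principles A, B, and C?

{1}

*him* is a pronoun, so Principle B applies: it must be free in its binding domain.
Binding domain of *him₄*: the matrix TP, whose subject is [Mateo₁'s father]₂.
*Mateo₁* and the pronoun do not c-command one another → neither Principle B nor Principle C is at stake; coindexation permitted.
*[Mateo₁'s father]₂* c-commands the pronoun within its binding domain → coindexation would violate Principle B.
*Ahmad₃*: the pronoun c-commands this R-expression → coindexation would violate Principle C on *Ahmad₃*.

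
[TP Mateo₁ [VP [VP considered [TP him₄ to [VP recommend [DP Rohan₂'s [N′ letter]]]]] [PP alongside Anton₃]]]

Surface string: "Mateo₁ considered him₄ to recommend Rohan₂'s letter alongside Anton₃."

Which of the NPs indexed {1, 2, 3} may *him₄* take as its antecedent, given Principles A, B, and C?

*him* is a pronoun, so Principle B applies: it must be free in its binding domain.
Binding domain of *him₄*: the matrix TP, whose subject is Mateo₁.
*Mateo₁* c-commands the pronoun within its binding domain → coindexation would violate Principle B.
*Rohan₂*: the pronoun c-commands this R-expression → coindexation would violate Principle C on *Rohan₂*.
*Anton₃* and the pronoun do not c-command one another → neither Principle B nor Principle C is at stake; coindexation permitted.

{3}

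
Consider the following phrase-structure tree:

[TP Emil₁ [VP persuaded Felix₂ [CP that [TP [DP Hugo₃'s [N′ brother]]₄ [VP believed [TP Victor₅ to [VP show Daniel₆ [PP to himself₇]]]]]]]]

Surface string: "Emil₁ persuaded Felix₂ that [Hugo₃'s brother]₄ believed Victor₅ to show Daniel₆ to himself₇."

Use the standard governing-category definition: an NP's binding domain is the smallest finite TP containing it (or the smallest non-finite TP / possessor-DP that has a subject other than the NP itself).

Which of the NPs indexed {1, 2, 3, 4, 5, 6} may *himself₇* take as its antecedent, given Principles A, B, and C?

*himself* is an anaphor, so Principle A applies: it must be bound in its binding domain.
Binding domain of *himself₇*: the embedded TP, whose subject is Victor₅.
*Emil₁* c-commands the anaphor but is outside its binding domain → cannot satisfy Principle A.
*Felix₂* c-commands the anaphor but is outside its binding domain → cannot satisfy Principle A.
*Hugo₃* does not c-command the anaphor → cannot bind it.
*[Hugo₃'s brother]₄* c-commands the anaphor but is outside its binding domain → cannot satisfy Principle A.
*Victor₅* c-commands the anaphor within its binding domain → licit binder.
*Daniel₆* c-commands the anaphor within its binding domain → licit binder.

{5, 6}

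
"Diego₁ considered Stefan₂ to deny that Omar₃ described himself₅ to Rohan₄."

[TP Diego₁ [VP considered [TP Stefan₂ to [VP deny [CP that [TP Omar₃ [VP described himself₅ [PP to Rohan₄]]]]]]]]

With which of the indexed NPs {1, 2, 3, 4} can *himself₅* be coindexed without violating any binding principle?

{3}

*himself* is an anaphor, so Principle A applies: it must be bound in its binding domain.
Binding domain of *himself₅*: the embedded TP, whose subject is Omar₃.
*Diego₁* c-commands the anaphor but is outside its binding domain → cannot satisfy Principle A.
*Stefan₂* c-commands the anaphor but is outside its binding domain → cannot satisfy Principle A.
*Omar₃* c-commands the anaphor within its binding domain → licit binder.
*Rohan₄* does not c-command the anaphor → cannot bind it.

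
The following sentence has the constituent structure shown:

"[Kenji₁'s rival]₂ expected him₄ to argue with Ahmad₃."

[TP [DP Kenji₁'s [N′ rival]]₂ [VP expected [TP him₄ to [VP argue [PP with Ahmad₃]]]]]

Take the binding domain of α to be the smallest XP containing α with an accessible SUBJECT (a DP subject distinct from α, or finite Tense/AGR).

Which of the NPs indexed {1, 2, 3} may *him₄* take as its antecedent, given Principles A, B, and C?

*him* is a pronoun, so Principle B applies: it must be free in its binding domain.
Binding domain of *him₄*: the matrix TP, whose subject is [Kenji₁'s rival]₂.
*Kenji₁* and the pronoun do not c-command one another → neither Principle B nor Principle C is at stake; coindexation permitted.
*[Kenji₁'s rival]₂* c-commands the pronoun within its binding domain → coindexation would violate Principle B.
*Ahmad₃*: the pronoun c-commands this R-expression → coindexation would violate Principle C on *Ahmad₃*.

{1}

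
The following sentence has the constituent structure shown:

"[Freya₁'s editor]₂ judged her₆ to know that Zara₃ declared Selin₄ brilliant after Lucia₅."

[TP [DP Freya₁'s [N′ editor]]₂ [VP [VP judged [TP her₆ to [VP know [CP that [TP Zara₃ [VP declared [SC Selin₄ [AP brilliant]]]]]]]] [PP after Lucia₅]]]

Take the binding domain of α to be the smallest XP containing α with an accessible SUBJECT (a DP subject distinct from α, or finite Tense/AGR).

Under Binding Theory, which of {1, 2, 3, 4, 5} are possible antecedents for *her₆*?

*her* is a pronoun, so Principle B applies: it must be free in its binding domain.
Binding domain of *her₆*: the matrix TP, whose subject is [Freya₁'s editor]₂.
*Freya₁* and the pronoun do not c-command one another → neither Principle B nor Principle C is at stake; coindexation permitted.
*[Freya₁'s editor]₂* c-commands the pronoun within its binding domain → coindexation would violate Principle B.
*Zara₃*: the pronoun c-commands this R-expression → coindexation would violate Principle C on *Zara₃*.
*Selin₄*: the pronoun c-commands this R-expression → coindexation would violate Principle C on *Selin₄*.
*Lucia₅* and the pronoun do not c-command one another → neither Principle B nor Principle C is at stake; coindexation permitted.

{1, 5}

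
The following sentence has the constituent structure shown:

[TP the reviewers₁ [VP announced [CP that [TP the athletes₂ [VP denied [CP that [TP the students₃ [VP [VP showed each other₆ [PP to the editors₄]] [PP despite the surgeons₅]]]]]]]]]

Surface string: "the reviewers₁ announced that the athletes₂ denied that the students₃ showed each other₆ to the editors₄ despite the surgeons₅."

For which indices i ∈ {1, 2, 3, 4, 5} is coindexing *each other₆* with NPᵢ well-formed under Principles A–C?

{3}

*each other* is an anaphor, so Principle A applies: it must be bound in its binding domain.
Binding domain of *each other₆*: the embedded TP, whose subject is the students₃.
*the reviewers₁* c-commands the anaphor but is outside its binding domain → cannot satisfy Principle A.
*the athletes₂* c-commands the anaphor but is outside its binding domain → cannot satisfy Principle A.
*the students₃* c-commands the anaphor within its binding domain → licit binder.
*the editors₄* does not c-command the anaphor → cannot bind it.
*the surgeons₅* does not c-command the anaphor → cannot bind it.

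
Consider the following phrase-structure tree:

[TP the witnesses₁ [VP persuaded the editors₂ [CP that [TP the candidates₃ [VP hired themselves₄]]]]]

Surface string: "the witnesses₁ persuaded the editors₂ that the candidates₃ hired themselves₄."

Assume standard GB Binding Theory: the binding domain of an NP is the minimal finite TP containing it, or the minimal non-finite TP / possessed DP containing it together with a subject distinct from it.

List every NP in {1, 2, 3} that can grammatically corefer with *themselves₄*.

*themselves* is an anaphor, so Principle A applies: it must be bound in its binding domain.
Binding domain of *themselves₄*: the embedded TP, whose subject is the candidates₃.
*the witnesses₁* c-commands the anaphor but is outside its binding domain → cannot satisfy Principle A.
*the editors₂* c-commands the anaphor but is outside its binding domain → cannot satisfy Principle A.
*the candidates₃* c-commands the anaphor within its binding domain → licit binder.

{3}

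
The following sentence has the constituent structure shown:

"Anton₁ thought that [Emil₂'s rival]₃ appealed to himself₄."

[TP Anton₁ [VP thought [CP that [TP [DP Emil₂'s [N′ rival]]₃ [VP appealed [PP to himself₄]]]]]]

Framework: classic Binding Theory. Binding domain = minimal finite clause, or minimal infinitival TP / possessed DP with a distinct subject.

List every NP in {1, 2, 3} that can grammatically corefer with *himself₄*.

{3}

*himself* is an anaphor, so Principle A applies: it must be bound in its binding domain.
Binding domain of *himself₄*: the embedded TP, whose subject is [Emil₂'s rival]₃.
*Anton₁* c-commands the anaphor but is outside its binding domain → cannot satisfy Principle A.
*Emil₂* does not c-command the anaphor → cannot bind it.
*[Emil₂'s rival]₃* c-commands the anaphor within its binding domain → licit binder.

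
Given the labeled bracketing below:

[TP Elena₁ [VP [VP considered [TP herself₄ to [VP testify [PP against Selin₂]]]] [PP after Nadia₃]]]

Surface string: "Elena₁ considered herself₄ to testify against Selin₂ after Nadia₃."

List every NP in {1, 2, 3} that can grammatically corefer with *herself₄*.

{1}

*herself* is an anaphor, so Principle A applies: it must be bound in its binding domain.
Binding domain of *herself₄*: the matrix TP, whose subject is Elena₁.
*Elena₁* c-commands the anaphor within its binding domain → licit binder.
*Selin₂* does not c-command the anaphor → cannot bind it.
*Nadia₃* does not c-command the anaphor → cannot bind it.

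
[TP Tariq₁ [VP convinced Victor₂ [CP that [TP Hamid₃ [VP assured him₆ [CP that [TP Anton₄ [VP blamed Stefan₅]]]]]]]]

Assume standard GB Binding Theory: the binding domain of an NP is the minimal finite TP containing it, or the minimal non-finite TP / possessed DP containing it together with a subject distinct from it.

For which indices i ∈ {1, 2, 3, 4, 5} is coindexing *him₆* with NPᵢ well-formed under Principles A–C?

{1, 2}

*him* is a pronoun, so Principle B applies: it must be free in its binding domain.
Binding domain of *him₆*: the embedded TP, whose subject is Hamid₃.
*Tariq₁* c-commands the pronoun but from outside its binding domain, and is not c-commanded by it → coindexation permitted.
*Victor₂* c-commands the pronoun but from outside its binding domain, and is not c-commanded by it → coindexation permitted.
*Hamid₃* c-commands the pronoun within its binding domain → coindexation would violate Principle B.
*Anton₄*: the pronoun c-commands this R-expression → coindexation would violate Principle C on *Anton₄*.
*Stefan₅*: the pronoun c-commands this R-expression → coindexation would violate Principle C on *Stefan₅*.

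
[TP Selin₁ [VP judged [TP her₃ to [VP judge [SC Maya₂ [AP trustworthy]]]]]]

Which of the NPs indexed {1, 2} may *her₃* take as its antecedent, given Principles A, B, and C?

none

*her* is a pronoun, so Principle B applies: it must be free in its binding domain.
Binding domain of *her₃*: the matrix TP, whose subject is Selin₁.
*Selin₁* c-commands the pronoun within its binding domain → coindexation would violate Principle B.
*Maya₂*: the pronoun c-commands this R-expression → coindexation would violate Principle C on *Maya₂*.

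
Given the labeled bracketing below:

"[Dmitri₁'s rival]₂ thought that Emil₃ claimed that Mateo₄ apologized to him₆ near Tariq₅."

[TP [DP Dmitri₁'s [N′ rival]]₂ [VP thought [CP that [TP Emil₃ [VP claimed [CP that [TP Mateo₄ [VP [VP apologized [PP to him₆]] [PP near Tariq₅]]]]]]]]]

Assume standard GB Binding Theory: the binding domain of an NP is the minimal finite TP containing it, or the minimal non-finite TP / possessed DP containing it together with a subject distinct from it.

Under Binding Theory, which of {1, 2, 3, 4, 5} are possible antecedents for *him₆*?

*him* is a pronoun, so Principle B applies: it must be free in its binding domain.
Binding domain of *him₆*: the embedded TP, whose subject is Mateo₄.
*Dmitri₁* and the pronoun do not c-command one another → neither Principle B nor Principle C is at stake; coindexation permitted.
*[Dmitri₁'s rival]₂* c-commands the pronoun but from outside its binding domain, and is not c-commanded by it → coindexation permitted.
*Emil₃* c-commands the pronoun but from outside its binding domain, and is not c-commanded by it → coindexation permitted.
*Mateo₄* c-commands the pronoun within its binding domain → coindexation would violate Principle B.
*Tariq₅* and the pronoun do not c-command one another → neither Principle B nor Principle C is at stake; coindexation permitted.

{1, 2, 3, 5}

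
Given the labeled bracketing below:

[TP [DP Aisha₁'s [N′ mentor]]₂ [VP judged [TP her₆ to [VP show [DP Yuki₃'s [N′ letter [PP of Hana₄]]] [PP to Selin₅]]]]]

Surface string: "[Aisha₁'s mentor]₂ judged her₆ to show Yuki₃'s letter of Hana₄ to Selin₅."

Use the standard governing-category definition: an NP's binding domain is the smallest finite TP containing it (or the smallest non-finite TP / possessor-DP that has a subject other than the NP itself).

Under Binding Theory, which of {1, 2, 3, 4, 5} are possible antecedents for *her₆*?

{1}

*her* is a pronoun, so Principle B applies: it must be free in its binding domain.
Binding domain of *her₆*: the matrix TP, whose subject is [Aisha₁'s mentor]₂.
*Aisha₁* and the pronoun do not c-command one another → neither Principle B nor Principle C is at stake; coindexation permitted.
*[Aisha₁'s mentor]₂* c-commands the pronoun within its binding domain → coindexation would violate Principle B.
*Yuki₃*: the pronoun c-commands this R-expression → coindexation would violate Principle C on *Yuki₃*.
*Hana₄*: the pronoun c-commands this R-expression → coindexation would violate Principle C on *Hana₄*.
*Selin₅*: the pronoun c-commands this R-expression → coindexation would violate Principle C on *Selin₅*.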